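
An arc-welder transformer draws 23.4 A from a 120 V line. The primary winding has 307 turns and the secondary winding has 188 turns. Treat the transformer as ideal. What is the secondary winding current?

I_s/I_p = N_p/N_s, so I_s = 23.4 × 307/188 = 38.2 A.

I_s ≈ 38.2 A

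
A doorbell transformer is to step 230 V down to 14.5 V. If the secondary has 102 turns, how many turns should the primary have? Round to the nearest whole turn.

N_p = 1618 turns

N_p/N_s = V_p/V_s, so N_p = 102 × 230/14.5 = 1617.9 ≈ 1618 turns.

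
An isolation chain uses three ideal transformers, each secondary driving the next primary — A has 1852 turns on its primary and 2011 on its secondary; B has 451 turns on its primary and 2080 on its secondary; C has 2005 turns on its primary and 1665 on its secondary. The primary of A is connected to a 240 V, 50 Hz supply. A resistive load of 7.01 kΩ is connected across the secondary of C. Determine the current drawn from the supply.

Secondary of A: V = 240.00 × 2011/1852 = 260.60 V.
Secondary of B: V = 260.60 × 2080/451 = 1201.9 V.
Secondary of C: V = 1201.9 × 1665/2005 = 998.09 V.
I_load = 998.09/7010 = 0.14238 A, so P_out = 998.09 × 0.14238 = 142.11 W.
All ideal ⇒ P_in = P_out, so I_supply = 142.11/240 = 0.592 A.

I_supply ≈ 0.592 A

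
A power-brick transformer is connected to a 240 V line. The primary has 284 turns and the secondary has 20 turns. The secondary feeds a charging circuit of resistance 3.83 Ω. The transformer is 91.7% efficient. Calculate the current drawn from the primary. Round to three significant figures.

I_p ≈ 0.339 A

V_s = 240 × 20/284 = 16.901 V.
I_s = V_s/R = 16.901/3.83 = 4.4129 A.
P_out = V_s I_s = 16.901 × 4.4129 = 74.584 W.
P_in = P_out/η = 74.584/0.917 = 81.335 W.
I_p = P_in/V_p = 81.335/240 = 0.339 A.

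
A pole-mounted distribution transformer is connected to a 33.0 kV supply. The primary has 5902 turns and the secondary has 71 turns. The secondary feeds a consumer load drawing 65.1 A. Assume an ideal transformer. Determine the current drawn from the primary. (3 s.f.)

I_p ≈ 0.783 A

For an ideal transformer I_p N_p = I_s N_s, so I_p = 65.1 × 71/5902 = 0.783 A.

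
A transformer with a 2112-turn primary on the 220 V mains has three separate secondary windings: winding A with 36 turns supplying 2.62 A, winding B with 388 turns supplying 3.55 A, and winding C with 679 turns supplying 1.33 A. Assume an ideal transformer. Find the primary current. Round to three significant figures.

I_p ≈ 1.12 A

V_A = 220 × 36/2112 = 3.7500 V; V_B = 220 × 388/2112 = 40.417 V; V_C = 220 × 679/2112 = 70.729 V.
P_out = V_A I_A + V_B I_B + V_C I_C = 3.7500×2.62 + 40.417×3.55 + 70.729×1.33 = 9.8250 + 143.48 + 94.070 = 247.37 W.
Ideal ⇒ P_in = P_out, so I_p = P_out/V_p = 247.37/220 = 1.12 A.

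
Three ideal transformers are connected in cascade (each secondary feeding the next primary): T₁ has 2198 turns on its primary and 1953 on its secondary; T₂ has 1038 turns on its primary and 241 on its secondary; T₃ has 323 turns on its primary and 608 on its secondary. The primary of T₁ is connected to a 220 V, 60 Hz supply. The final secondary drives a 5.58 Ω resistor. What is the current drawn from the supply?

After T₁: V = 220.00 × 1953/2198 = 195.48 V.
After T₂: V = 195.48 × 241/1038 = 45.385 V.
After T₃: V = 45.385 × 608/323 = 85.431 V.
I_load = 85.431/5.58 = 15.310 A, so P_out = 85.431 × 15.310 = 1308.0 W.
All ideal ⇒ P_in = P_out, so I_supply = 1308.0/220 = 5.95 A.

I_supply ≈ 5.95 A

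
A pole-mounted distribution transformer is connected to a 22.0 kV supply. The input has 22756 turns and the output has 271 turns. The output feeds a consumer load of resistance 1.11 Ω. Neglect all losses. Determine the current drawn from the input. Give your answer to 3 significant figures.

I_in ≈ 2.81 A

V_out = V_in × N_out/N_in = 22000 × 271/22756 = 262.00 V.
I_out = V_out/R = 262.00/1.11 = 236.03 A.
For an ideal transformer I_in N_in = I_out N_out, so I_in = 236.03 × 271/22756 = 2.81 A.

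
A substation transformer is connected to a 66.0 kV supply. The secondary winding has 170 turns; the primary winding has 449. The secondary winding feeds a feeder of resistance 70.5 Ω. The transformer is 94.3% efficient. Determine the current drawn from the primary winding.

V_s = 66000 × 170/449 = 24989 V.
I_s = V_s/R = 24989/70.5 = 354.45 A.
P_out = V_s I_s = 24989 × 354.45 = 8.8574×10^6 W.
P_in = P_out/η = 8.8574×10^6/0.943 = 9.3927×10^6 W.
I_p = P_in/V_p = 9.3927×10^6/66000 = 142 A.

I_p ≈ 142 A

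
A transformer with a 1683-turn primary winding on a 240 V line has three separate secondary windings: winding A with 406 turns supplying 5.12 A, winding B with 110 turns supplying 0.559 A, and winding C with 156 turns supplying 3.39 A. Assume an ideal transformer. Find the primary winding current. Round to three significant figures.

V_A = 240 × 406/1683 = 57.897 V; V_B = 240 × 110/1683 = 15.686 V; V_C = 240 × 156/1683 = 22.246 V.
P_out = V_A I_A + V_B I_B + V_C I_C = 57.897×5.12 + 15.686×0.559 + 22.246×3.39 = 296.43 + 8.7686 + 75.414 = 380.61 W.
Ideal ⇒ P_in = P_out, so I_p = P_out/V_p = 380.61/240 = 1.59 A.

I_p ≈ 1.59 A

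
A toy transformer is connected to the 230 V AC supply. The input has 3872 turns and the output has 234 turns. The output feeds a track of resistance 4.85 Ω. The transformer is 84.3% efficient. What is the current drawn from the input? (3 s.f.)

V_out = 230 × 234/3872 = 13.900 V.
I_out = V_out/R = 13.900/4.85 = 2.8659 A.
P_out = V_out I_out = 13.900 × 2.8659 = 39.836 W.
P_in = P_out/η = 39.836/0.843 = 47.255 W.
I_in = P_in/V_in = 47.255/230 = 0.205 A.

I_in ≈ 0.205 A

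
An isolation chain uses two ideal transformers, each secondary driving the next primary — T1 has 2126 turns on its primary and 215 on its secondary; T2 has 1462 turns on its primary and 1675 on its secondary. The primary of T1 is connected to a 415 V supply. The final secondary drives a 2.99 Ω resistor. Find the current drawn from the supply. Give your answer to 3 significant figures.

I_supply ≈ 1.86 A

Secondary of T1: V = 415.00 × 215/2126 = 41.968 V.
Secondary of T2: V = 41.968 × 1675/1462 = 48.083 V.
I_load = 48.083/2.99 = 16.081 A, so P_out = 48.083 × 16.081 = 773.23 W.
All ideal ⇒ P_in = P_out, so I_supply = 773.23/415 = 1.86 A.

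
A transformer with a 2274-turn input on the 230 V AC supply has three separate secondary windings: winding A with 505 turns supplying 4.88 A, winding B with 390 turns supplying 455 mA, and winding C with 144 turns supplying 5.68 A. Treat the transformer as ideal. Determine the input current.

V_A = 230 × 505/2274 = 51.077 V; V_B = 230 × 390/2274 = 39.446 V; V_C = 230 × 144/2274 = 14.565 V.
P_out = V_A I_A + V_B I_B + V_C I_C = 51.077×4.88 + 39.446×0.455 + 14.565×5.68 = 249.26 + 17.948 + 82.727 = 349.93 W.
Ideal ⇒ P_in = P_out, so I_in = P_out/V_in = 349.93/230 = 1.52 A.

I_in ≈ 1.52 A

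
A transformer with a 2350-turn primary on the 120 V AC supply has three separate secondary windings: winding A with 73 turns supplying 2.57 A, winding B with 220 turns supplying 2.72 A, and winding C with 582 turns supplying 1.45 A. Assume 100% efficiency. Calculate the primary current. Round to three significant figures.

V_A = 120 × 73/2350 = 3.7277 V; V_B = 120 × 220/2350 = 11.234 V; V_C = 120 × 582/2350 = 29.719 V.
P_out = V_A I_A + V_B I_B + V_C I_C = 3.7277×2.57 + 11.234×2.72 + 29.719×1.45 = 9.5801 + 30.557 + 43.093 = 83.229 W.
Ideal ⇒ P_in = P_out, so I_p = P_out/V_p = 83.229/120 = 0.694 A.

I_p ≈ 0.694 A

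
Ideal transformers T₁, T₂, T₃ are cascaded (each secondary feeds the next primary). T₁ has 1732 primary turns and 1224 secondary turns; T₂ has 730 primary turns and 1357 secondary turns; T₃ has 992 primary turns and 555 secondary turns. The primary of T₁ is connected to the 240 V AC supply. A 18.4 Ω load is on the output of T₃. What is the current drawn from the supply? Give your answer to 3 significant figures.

I_supply ≈ 7.05 A

Secondary of T₁: V = 240.00 × 1224/1732 = 169.61 V.
Secondary of T₂: V = 169.61 × 1357/730 = 315.28 V.
Secondary of T₃: V = 315.28 × 555/992 = 176.39 V.
I_load = 176.39/18.4 = 9.5866 A, so P_out = 176.39 × 9.5866 = 1691.0 W.
All ideal ⇒ P_in = P_out, so I_supply = 1691.0/240 = 7.05 A.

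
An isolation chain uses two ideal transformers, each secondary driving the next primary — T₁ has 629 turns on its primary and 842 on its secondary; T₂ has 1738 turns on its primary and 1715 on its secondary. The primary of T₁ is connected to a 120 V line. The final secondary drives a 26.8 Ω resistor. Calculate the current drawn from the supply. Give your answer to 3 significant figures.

Secondary of T₁: V = 120.00 × 842/629 = 160.64 V.
Secondary of T₂: V = 160.64 × 1715/1738 = 158.51 V.
I_load = 158.51/26.8 = 5.9146 A, so P_out = 158.51 × 5.9146 = 937.52 W.
All ideal ⇒ P_in = P_out, so I_supply = 937.52/120 = 7.81 A.

I_supply ≈ 7.81 A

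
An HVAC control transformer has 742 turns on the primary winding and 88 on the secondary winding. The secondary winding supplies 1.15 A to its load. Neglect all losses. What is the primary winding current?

I_p ≈ 0.136 A

For an ideal transformer I_p/I_s = N_s/N_p, so I_p = 1.15 × 88/742 = 0.136 A.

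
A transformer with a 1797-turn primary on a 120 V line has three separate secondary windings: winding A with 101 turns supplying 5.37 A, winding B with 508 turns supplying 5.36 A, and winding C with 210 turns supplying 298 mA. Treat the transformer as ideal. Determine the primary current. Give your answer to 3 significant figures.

V_A = 120 × 101/1797 = 6.7446 V; V_B = 120 × 508/1797 = 33.923 V; V_C = 120 × 210/1797 = 14.023 V.
P_out = V_A I_A + V_B I_B + V_C I_C = 6.7446×5.37 + 33.923×5.36 + 14.023×0.298 = 36.218 + 181.83 + 4.1790 = 222.23 W.
Ideal ⇒ P_in = P_out, so I_p = P_out/V_p = 222.23/120 = 1.85 A.

I_p ≈ 1.85 A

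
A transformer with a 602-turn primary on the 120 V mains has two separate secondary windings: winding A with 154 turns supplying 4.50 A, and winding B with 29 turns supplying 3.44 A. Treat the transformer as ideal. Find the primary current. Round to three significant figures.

I_p ≈ 1.32 A

V_A = 120 × 154/602 = 30.698 V; V_B = 120 × 29/602 = 5.7807 V.
P_out = V_A I_A + V_B I_B = 30.698×4.50 + 5.7807×3.44 = 138.14 + 19.886 = 158.03 W.
Ideal ⇒ P_in = P_out, so I_p = P_out/V_p = 158.03/120 = 1.32 A.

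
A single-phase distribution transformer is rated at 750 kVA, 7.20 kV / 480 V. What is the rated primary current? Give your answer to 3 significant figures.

I_p = S/V_p = 750000/7200 = 104 A.

I_p ≈ 104 A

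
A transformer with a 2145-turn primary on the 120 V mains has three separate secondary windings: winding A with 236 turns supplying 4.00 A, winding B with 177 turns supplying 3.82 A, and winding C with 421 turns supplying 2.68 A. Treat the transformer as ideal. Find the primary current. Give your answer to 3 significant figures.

I_p ≈ 1.28 A

V_A = 120 × 236/2145 = 13.203 V; V_B = 120 × 177/2145 = 9.9021 V; V_C = 120 × 421/2145 = 23.552 V.
P_out = V_A I_A + V_B I_B + V_C I_C = 13.203×4.00 + 9.9021×3.82 + 23.552×2.68 = 52.811 + 37.826 + 63.121 = 153.76 W.
Ideal ⇒ P_in = P_out, so I_p = P_out/V_p = 153.76/120 = 1.28 A.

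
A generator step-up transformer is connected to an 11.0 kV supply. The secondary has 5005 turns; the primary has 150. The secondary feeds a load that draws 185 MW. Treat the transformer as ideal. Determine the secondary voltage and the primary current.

V_s = V_p × N_s/N_p = 11000 × 5005/150 = 367030 V.
I_s = P/V_s = 1.85×10^8/367030 = 504.04 A.
I_p = I_s × N_s/N_p = 504.04 × 5005/150 = 16800 A.

V_s ≈ 367000 V, I_p ≈ 16800 A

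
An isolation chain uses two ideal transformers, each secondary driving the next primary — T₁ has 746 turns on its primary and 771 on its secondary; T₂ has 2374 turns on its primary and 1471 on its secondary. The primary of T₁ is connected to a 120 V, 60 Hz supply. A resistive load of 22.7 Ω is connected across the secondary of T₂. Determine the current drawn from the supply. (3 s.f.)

I_supply ≈ 2.17 A

After T₁: V = 120.00 × 771/746 = 124.02 V.
After T₂: V = 124.02 × 1471/2374 = 76.847 V.
I_load = 76.847/22.7 = 3.3853 A, so P_out = 76.847 × 3.3853 = 260.15 W.
All ideal ⇒ P_in = P_out, so I_supply = 260.15/120 = 2.17 A.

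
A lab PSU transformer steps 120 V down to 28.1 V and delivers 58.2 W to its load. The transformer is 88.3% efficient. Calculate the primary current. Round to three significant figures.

I_p ≈ 0.549 A

P_in = P_out/η = 58.2/0.883 = 65.912 W.
I_p = P_in/V_p = 65.912/120 = 0.549 A.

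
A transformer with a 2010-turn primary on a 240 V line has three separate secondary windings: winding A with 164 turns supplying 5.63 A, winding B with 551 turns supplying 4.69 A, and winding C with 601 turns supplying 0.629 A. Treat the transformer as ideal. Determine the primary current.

V_A = 240 × 164/2010 = 19.582 V; V_B = 240 × 551/2010 = 65.791 V; V_C = 240 × 601/2010 = 71.761 V.
P_out = V_A I_A + V_B I_B + V_C I_C = 19.582×5.63 + 65.791×4.69 + 71.761×0.629 = 110.25 + 308.56 + 45.138 = 463.94 W.
Ideal ⇒ P_in = P_out, so I_p = P_out/V_p = 463.94/240 = 1.93 A.

I_p ≈ 1.93 A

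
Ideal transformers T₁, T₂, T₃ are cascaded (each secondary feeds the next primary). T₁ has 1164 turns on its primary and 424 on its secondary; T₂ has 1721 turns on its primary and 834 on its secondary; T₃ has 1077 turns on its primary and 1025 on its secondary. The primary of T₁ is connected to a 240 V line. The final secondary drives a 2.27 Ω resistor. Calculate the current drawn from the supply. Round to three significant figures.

I_supply ≈ 2.98 A

After T₁: V = 240.00 × 424/1164 = 87.423 V.
After T₂: V = 87.423 × 834/1721 = 42.365 V.
After T₃: V = 42.365 × 1025/1077 = 40.320 V.
I_load = 40.320/2.27 = 17.762 A, so P_out = 40.320 × 17.762 = 716.16 W.
All ideal ⇒ P_in = P_out, so I_supply = 716.16/240 = 2.98 A.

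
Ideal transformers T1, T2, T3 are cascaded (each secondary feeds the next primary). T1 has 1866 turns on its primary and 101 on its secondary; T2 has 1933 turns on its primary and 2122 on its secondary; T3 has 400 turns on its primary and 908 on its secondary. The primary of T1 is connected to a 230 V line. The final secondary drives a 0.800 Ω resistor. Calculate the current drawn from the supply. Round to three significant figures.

I_supply ≈ 5.23 A

After T1: V = 230.00 × 101/1866 = 12.449 V.
After T2: V = 12.449 × 2122/1933 = 13.666 V.
After T3: V = 13.666 × 908/400 = 31.023 V.
I_load = 31.023/0.800 = 38.778 A, so P_out = 31.023 × 38.778 = 1203.0 W.
All ideal ⇒ P_in = P_out, so I_supply = 1203.0/230 = 5.23 A.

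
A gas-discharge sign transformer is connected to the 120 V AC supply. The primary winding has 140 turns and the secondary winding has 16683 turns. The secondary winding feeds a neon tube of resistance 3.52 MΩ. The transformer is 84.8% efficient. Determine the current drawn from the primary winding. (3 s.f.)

V_s = 120 × 16683/140 = 14300 V.
I_s = V_s/R = 14300/(3.52×10^6) = 0.0040624 A.
P_out = V_s I_s = 14300 × 0.0040624 = 58.091 W.
P_in = P_out/η = 58.091/0.848 = 68.504 W.
I_p = P_in/V_p = 68.504/120 = 0.571 A.

I_p ≈ 0.571 A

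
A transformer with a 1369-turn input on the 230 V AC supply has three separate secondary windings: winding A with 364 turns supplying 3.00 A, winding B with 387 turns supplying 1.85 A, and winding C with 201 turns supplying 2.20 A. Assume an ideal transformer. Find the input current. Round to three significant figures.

V_A = 230 × 364/1369 = 61.154 V; V_B = 230 × 387/1369 = 65.018 V; V_C = 230 × 201/1369 = 33.769 V.
P_out = V_A I_A + V_B I_B + V_C I_C = 61.154×3.00 + 65.018×1.85 + 33.769×2.20 = 183.46 + 120.28 + 74.292 = 378.04 W.
Ideal ⇒ P_in = P_out, so I_in = P_out/V_in = 378.04/230 = 1.64 A.

I_in ≈ 1.64 A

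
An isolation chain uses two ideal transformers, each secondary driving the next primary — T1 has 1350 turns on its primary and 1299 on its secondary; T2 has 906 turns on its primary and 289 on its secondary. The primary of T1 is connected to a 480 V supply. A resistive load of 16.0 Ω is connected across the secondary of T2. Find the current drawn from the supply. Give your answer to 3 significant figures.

I_supply ≈ 2.83 A

Secondary of T1: V = 480.00 × 1299/1350 = 461.87 V.
Secondary of T2: V = 461.87 × 289/906 = 147.33 V.
I_load = 147.33/16.0 = 9.2080 A, so P_out = 147.33 × 9.2080 = 1356.6 W.
All ideal ⇒ P_in = P_out, so I_supply = 1356.6/480 = 2.83 A.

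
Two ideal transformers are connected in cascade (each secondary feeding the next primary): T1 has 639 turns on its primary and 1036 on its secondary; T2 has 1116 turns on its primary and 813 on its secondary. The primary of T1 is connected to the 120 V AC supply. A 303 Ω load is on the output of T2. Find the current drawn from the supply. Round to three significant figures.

Secondary of T1: V = 120.00 × 1036/639 = 194.55 V.
Secondary of T2: V = 194.55 × 813/1116 = 141.73 V.
I_load = 141.73/303 = 0.46776 A, so P_out = 141.73 × 0.46776 = 66.296 W.
All ideal ⇒ P_in = P_out, so I_supply = 66.296/120 = 0.552 A.

I_supply ≈ 0.552 A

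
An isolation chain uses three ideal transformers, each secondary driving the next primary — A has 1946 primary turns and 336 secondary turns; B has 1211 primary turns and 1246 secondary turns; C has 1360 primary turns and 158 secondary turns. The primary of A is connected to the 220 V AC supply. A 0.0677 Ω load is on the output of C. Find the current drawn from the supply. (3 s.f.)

Secondary of A: V = 220.00 × 336/1946 = 37.986 V.
Secondary of B: V = 37.986 × 1246/1211 = 39.083 V.
Secondary of C: V = 39.083 × 158/1360 = 4.5406 V.
I_load = 4.5406/0.0677 = 67.069 A, so P_out = 4.5406 × 67.069 = 304.53 W.
All ideal ⇒ P_in = P_out, so I_supply = 304.53/220 = 1.38 A.

I_supply ≈ 1.38 A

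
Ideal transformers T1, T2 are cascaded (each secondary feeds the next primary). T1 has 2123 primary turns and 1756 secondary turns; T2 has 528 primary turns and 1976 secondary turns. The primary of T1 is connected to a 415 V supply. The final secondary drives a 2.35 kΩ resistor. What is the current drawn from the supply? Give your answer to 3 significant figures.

I_supply ≈ 1.69 A

After T1: V = 415.00 × 1756/2123 = 343.26 V.
After T2: V = 343.26 × 1976/528 = 1284.6 V.
I_load = 1284.6/2350 = 0.54665 A, so P_out = 1284.6 × 0.54665 = 702.24 W.
All ideal ⇒ P_in = P_out, so I_supply = 702.24/415 = 1.69 A.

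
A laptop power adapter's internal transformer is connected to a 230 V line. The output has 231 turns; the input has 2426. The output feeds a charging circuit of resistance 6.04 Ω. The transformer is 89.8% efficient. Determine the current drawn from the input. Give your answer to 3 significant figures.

I_in ≈ 0.384 A

V_out = 230 × 231/2426 = 21.900 V.
I_out = V_out/R = 21.900/6.04 = 3.6259 A.
P_out = V_out I_out = 21.900 × 3.6259 = 79.407 W.
P_in = P_out/η = 79.407/0.898 = 88.427 W.
I_in = P_in/V_in = 88.427/230 = 0.384 A.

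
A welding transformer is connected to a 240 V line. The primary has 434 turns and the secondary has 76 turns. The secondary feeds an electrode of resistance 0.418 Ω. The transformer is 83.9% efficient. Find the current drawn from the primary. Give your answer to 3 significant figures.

V_s = 240 × 76/434 = 42.028 V.
I_s = V_s/R = 42.028/0.418 = 100.54 A.
P_out = V_s I_s = 42.028 × 100.54 = 4225.7 W.
P_in = P_out/η = 4225.7/0.839 = 5036.5 W.
I_p = P_in/V_p = 5036.5/240 = 21.0 A.

I_p ≈ 21.0 A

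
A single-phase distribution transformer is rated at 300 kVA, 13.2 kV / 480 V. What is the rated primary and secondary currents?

I_p = S/V_p = 300000/13200 = 22.7 A.
I_s = S/V_s = 300000/480 = 625 A.

I_p ≈ 22.7 A, I_s ≈ 625 A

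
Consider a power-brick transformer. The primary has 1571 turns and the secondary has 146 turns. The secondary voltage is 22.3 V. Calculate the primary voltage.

V_p/V_s = N_p/N_s, so V_p = 22.3 × 1571/146 = 240 V.

V_p ≈ 240 V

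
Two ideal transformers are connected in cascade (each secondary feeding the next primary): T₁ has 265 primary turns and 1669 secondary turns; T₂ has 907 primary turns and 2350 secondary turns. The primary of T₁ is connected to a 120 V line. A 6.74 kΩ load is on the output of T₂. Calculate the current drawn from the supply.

I_supply ≈ 4.74 A

After T₁: V = 120.00 × 1669/265 = 755.77 V.
After T₂: V = 755.77 × 2350/907 = 1958.2 V.
I_load = 1958.2/6740 = 0.29053 A, so P_out = 1958.2 × 0.29053 = 568.91 W.
All ideal ⇒ P_in = P_out, so I_supply = 568.91/120 = 4.74 A.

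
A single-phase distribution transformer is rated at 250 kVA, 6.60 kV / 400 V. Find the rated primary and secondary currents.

I_p ≈ 37.9 A, I_s ≈ 625 A

I_p = S/V_p = 250000/6600 = 37.9 A.
I_s = S/V_s = 250000/400 = 625 A.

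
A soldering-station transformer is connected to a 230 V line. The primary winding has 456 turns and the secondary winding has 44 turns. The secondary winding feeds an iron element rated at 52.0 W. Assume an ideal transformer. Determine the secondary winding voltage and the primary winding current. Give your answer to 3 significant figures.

V_s = V_p × N_s/N_p = 230 × 44/456 = 22.193 V.
I_s = P/V_s = 52.0/22.193 = 2.3431 A.
I_p = I_s × N_s/N_p = 2.3431 × 44/456 = 0.226 A.

V_s ≈ 22.2 V, I_p ≈ 0.226 A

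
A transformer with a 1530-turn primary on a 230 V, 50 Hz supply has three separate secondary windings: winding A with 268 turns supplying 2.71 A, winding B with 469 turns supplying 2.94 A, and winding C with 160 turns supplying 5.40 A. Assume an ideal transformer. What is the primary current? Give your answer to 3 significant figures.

I_p ≈ 1.94 A

V_A = 230 × 268/1530 = 40.288 V; V_B = 230 × 469/1530 = 70.503 V; V_C = 230 × 160/1530 = 24.052 V.
P_out = V_A I_A + V_B I_B + V_C I_C = 40.288×2.71 + 70.503×2.94 + 24.052×5.40 = 109.18 + 207.28 + 129.88 = 446.34 W.
Ideal ⇒ P_in = P_out, so I_p = P_out/V_p = 446.34/230 = 1.94 A.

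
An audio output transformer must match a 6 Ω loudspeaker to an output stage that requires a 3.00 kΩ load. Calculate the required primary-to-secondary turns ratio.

Z_p/Z_s = (N_p/N_s)², so N_p/N_s = √(3000/6) = √500 = 22.4.

N_p/N_s ≈ 22.4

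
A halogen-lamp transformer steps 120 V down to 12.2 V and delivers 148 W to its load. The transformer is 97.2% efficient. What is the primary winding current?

I_p ≈ 1.27 A

P_in = P_out/η = 148/0.972 = 152.26 W.
I_p = P_in/V_p = 152.26/120 = 1.27 A.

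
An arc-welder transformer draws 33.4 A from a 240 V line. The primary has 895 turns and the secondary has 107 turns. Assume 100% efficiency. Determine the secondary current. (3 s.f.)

I_s ≈ 279 A

I_s/I_p = N_p/N_s, so I_s = 33.4 × 895/107 = 279 A.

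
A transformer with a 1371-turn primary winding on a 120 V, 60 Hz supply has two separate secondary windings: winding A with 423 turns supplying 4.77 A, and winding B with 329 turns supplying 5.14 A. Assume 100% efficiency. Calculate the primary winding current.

I_p ≈ 2.71 A

V_A = 120 × 423/1371 = 37.024 V; V_B = 120 × 329/1371 = 28.796 V.
P_out = V_A I_A + V_B I_B = 37.024×4.77 + 28.796×5.14 = 176.60 + 148.01 = 324.62 W.
Ideal ⇒ P_in = P_out, so I_p = P_out/V_p = 324.62/120 = 2.71 A.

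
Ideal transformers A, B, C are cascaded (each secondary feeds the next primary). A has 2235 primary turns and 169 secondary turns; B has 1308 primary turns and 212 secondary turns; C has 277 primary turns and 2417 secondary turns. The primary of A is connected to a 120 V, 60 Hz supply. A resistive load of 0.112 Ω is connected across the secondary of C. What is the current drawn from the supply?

I_supply ≈ 12.3 A

Secondary of A: V = 120.00 × 169/2235 = 9.0738 V.
Secondary of B: V = 9.0738 × 212/1308 = 1.4707 V.
Secondary of C: V = 1.4707 × 2417/277 = 12.833 V.
I_load = 12.833/0.112 = 114.58 A, so P_out = 12.833 × 114.58 = 1470.3 W.
All ideal ⇒ P_in = P_out, so I_supply = 1470.3/120 = 12.3 A.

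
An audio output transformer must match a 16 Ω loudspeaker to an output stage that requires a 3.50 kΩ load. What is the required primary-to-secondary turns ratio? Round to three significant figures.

Z_p/Z_s = (N_p/N_s)², so N_p/N_s = √(3500/16) = √219 = 14.8.

N_p/N_s ≈ 14.8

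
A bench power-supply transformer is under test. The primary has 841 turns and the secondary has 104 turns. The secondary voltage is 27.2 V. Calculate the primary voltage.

V_p ≈ 220 V

V_p/V_s = N_p/N_s, so V_p = 27.2 × 841/104 = 220 V.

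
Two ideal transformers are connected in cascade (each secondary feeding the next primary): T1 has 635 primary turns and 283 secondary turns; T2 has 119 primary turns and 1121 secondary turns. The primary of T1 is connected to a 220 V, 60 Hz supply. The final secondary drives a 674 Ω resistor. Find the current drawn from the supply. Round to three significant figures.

Secondary of T1: V = 220.00 × 283/635 = 98.047 V.
Secondary of T2: V = 98.047 × 1121/119 = 923.62 V.
I_load = 923.62/674 = 1.3704 A, so P_out = 923.62 × 1.3704 = 1265.7 W.
All ideal ⇒ P_in = P_out, so I_supply = 1265.7/220 = 5.75 A.

I_supply ≈ 5.75 A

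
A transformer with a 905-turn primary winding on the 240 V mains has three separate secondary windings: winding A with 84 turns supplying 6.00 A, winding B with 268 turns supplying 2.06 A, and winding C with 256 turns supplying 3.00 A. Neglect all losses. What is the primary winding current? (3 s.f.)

I_p ≈ 2.02 A

V_A = 240 × 84/905 = 22.276 V; V_B = 240 × 268/905 = 71.072 V; V_C = 240 × 256/905 = 67.890 V.
P_out = V_A I_A + V_B I_B + V_C I_C = 22.276×6.00 + 71.072×2.06 + 67.890×3.00 = 133.66 + 146.41 + 203.67 = 483.73 W.
Ideal ⇒ P_in = P_out, so I_p = P_out/V_p = 483.73/240 = 2.02 A.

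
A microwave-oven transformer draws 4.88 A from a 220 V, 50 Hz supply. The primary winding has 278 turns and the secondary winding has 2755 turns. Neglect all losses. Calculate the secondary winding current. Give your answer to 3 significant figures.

I_s ≈ 0.492 A

I_s/I_p = N_p/N_s, so I_s = 4.88 × 278/2755 = 0.492 A.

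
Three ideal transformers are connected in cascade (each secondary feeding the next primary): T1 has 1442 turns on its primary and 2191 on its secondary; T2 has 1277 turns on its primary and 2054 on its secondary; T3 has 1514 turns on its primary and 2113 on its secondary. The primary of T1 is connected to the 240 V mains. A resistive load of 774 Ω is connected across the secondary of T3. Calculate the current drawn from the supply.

I_supply ≈ 3.61 A

After T1: V = 240.00 × 2191/1442 = 364.66 V.
After T2: V = 364.66 × 2054/1277 = 586.54 V.
After T3: V = 586.54 × 2113/1514 = 818.60 V.
I_load = 818.60/774 = 1.0576 A, so P_out = 818.60 × 1.0576 = 865.77 W.
All ideal ⇒ P_in = P_out, so I_supply = 865.77/240 = 3.61 A.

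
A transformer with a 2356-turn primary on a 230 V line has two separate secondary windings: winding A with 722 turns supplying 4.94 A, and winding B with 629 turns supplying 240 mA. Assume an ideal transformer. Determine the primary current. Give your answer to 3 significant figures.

V_A = 230 × 722/2356 = 70.484 V; V_B = 230 × 629/2356 = 61.405 V.
P_out = V_A I_A + V_B I_B = 70.484×4.94 + 61.405×0.240 = 348.19 + 14.737 = 362.93 W.
Ideal ⇒ P_in = P_out, so I_p = P_out/V_p = 362.93/230 = 1.58 A.

I_p ≈ 1.58 A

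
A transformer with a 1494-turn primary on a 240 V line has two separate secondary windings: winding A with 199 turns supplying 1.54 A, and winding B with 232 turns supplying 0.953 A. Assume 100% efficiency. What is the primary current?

I_p ≈ 0.353 A

V_A = 240 × 199/1494 = 31.968 V; V_B = 240 × 232/1494 = 37.269 V.
P_out = V_A I_A + V_B I_B = 31.968×1.54 + 37.269×0.953 = 49.231 + 35.517 = 84.748 W.
Ideal ⇒ P_in = P_out, so I_p = P_out/V_p = 84.748/240 = 0.353 A.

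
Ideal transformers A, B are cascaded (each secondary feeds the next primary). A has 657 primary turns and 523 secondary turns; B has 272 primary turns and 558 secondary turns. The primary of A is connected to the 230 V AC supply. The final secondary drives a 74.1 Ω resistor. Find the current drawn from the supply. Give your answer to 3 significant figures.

Secondary of A: V = 230.00 × 523/657 = 183.09 V.
Secondary of B: V = 183.09 × 558/272 = 375.60 V.
I_load = 375.60/74.1 = 5.0689 A, so P_out = 375.60 × 5.0689 = 1903.9 W.
All ideal ⇒ P_in = P_out, so I_supply = 1903.9/230 = 8.28 A.

I_supply ≈ 8.28 A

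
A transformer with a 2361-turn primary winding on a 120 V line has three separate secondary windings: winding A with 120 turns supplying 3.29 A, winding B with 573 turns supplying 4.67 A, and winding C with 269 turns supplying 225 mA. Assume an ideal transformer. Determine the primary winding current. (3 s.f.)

V_A = 120 × 120/2361 = 6.0991 V; V_B = 120 × 573/2361 = 29.123 V; V_C = 120 × 269/2361 = 13.672 V.
P_out = V_A I_A + V_B I_B + V_C I_C = 6.0991×3.29 + 29.123×4.67 + 13.672×0.225 = 20.066 + 136.01 + 3.0762 = 159.15 W.
Ideal ⇒ P_in = P_out, so I_p = P_out/V_p = 159.15/120 = 1.33 A.

I_p ≈ 1.33 A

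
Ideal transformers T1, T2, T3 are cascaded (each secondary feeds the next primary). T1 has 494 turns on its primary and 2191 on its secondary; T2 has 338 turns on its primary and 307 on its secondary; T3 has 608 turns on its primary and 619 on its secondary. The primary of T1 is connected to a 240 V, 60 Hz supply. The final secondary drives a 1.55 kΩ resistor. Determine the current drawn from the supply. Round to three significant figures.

After T1: V = 240.00 × 2191/494 = 1064.5 V.
After T2: V = 1064.5 × 307/338 = 966.83 V.
After T3: V = 966.83 × 619/608 = 984.32 V.
I_load = 984.32/1550 = 0.63504 A, so P_out = 984.32 × 0.63504 = 625.09 W.
All ideal ⇒ P_in = P_out, so I_supply = 625.09/240 = 2.60 A.

I_supply ≈ 2.60 A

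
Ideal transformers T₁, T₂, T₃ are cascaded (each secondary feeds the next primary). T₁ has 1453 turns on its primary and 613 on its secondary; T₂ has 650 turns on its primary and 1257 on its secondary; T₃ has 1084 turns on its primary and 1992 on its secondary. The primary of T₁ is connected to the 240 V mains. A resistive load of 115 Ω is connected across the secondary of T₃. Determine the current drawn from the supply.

Secondary of T₁: V = 240.00 × 613/1453 = 101.25 V.
Secondary of T₂: V = 101.25 × 1257/650 = 195.81 V.
Secondary of T₃: V = 195.81 × 1992/1084 = 359.82 V.
I_load = 359.82/115 = 3.1289 A, so P_out = 359.82 × 3.1289 = 1125.8 W.
All ideal ⇒ P_in = P_out, so I_supply = 1125.8/240 = 4.69 A.

I_supply ≈ 4.69 A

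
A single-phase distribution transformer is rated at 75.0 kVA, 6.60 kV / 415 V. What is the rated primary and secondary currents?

I_p = S/V_p = 75000/6600 = 11.4 A.
I_s = S/V_s = 75000/415 = 181 A.

I_p ≈ 11.4 A, I_s ≈ 181 A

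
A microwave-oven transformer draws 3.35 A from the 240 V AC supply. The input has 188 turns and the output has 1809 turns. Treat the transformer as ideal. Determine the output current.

I_out/I_in = N_in/N_out, so I_out = 3.35 × 188/1809 = 0.348 A.

I_out ≈ 0.348 A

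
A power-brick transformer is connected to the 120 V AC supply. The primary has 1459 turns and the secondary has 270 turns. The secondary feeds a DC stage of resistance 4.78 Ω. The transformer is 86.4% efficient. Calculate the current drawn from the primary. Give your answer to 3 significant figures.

V_s = 120 × 270/1459 = 22.207 V.
I_s = V_s/R = 22.207/4.78 = 4.6458 A.
P_out = V_s I_s = 22.207 × 4.6458 = 103.17 W.
P_in = P_out/η = 103.17/0.864 = 119.41 W.
I_p = P_in/V_p = 119.41/120 = 0.995 A.

I_p ≈ 0.995 A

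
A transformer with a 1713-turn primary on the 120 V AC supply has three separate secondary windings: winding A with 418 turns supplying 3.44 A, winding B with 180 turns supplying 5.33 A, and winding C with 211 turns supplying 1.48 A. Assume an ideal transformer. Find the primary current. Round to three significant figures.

I_p ≈ 1.58 A

V_A = 120 × 418/1713 = 29.282 V; V_B = 120 × 180/1713 = 12.609 V; V_C = 120 × 211/1713 = 14.781 V.
P_out = V_A I_A + V_B I_B + V_C I_C = 29.282×3.44 + 12.609×5.33 + 14.781×1.48 = 100.73 + 67.208 + 21.876 = 189.81 W.
Ideal ⇒ P_in = P_out, so I_p = P_out/V_p = 189.81/120 = 1.58 A.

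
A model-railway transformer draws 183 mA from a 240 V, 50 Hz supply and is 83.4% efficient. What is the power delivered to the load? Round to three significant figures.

P_out ≈ 36.6 W

P_in = V_p I_p = 240 × 0.183 = 43.920 W.
P_out = η P_in = 0.834 × 43.920 = 36.6 W.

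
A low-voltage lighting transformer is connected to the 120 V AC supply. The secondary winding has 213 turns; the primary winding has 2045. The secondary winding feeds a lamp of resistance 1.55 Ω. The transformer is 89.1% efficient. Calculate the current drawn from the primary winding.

V_s = 120 × 213/2045 = 12.499 V.
I_s = V_s/R = 12.499/1.55 = 8.0637 A.
P_out = V_s I_s = 12.499 × 8.0637 = 100.79 W.
P_in = P_out/η = 100.79/0.891 = 113.12 W.
I_p = P_in/V_p = 113.12/120 = 0.943 A.

I_p ≈ 0.943 A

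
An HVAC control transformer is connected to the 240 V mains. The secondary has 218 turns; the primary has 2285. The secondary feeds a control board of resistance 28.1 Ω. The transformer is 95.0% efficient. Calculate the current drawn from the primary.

V_s = 240 × 218/2285 = 22.897 V.
I_s = V_s/R = 22.897/28.1 = 0.81485 A.
P_out = V_s I_s = 22.897 × 0.81485 = 18.658 W.
P_in = P_out/η = 18.658/0.950 = 19.640 W.
I_p = P_in/V_p = 19.640/240 = 0.0818 A.

I_p ≈ 0.0818 A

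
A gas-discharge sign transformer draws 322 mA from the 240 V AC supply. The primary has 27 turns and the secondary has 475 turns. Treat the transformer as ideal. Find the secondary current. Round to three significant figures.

I_s ≈ 0.0183 A

I_s/I_p = N_p/N_s, so I_s = 0.322 × 27/475 = 0.0183 A.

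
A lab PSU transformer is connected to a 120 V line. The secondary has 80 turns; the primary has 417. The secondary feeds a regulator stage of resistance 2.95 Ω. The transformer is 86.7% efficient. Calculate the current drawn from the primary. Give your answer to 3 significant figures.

V_s = 120 × 80/417 = 23.022 V.
I_s = V_s/R = 23.022/2.95 = 7.8039 A.
P_out = V_s I_s = 23.022 × 7.8039 = 179.66 W.
P_in = P_out/η = 179.66/0.867 = 207.22 W.
I_p = P_in/V_p = 207.22/120 = 1.73 A.

I_p ≈ 1.73 A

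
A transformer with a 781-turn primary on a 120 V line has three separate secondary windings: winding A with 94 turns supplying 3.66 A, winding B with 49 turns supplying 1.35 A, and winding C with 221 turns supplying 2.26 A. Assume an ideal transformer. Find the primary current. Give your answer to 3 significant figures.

V_A = 120 × 94/781 = 14.443 V; V_B = 120 × 49/781 = 7.5288 V; V_C = 120 × 221/781 = 33.956 V.
P_out = V_A I_A + V_B I_B + V_C I_C = 14.443×3.66 + 7.5288×1.35 + 33.956×2.26 = 52.861 + 10.164 + 76.742 = 139.77 W.
Ideal ⇒ P_in = P_out, so I_p = P_out/V_p = 139.77/120 = 1.16 A.

I_p ≈ 1.16 A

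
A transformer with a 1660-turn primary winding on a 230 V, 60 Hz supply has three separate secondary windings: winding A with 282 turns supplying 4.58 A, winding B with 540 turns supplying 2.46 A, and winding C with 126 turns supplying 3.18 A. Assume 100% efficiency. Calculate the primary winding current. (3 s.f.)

V_A = 230 × 282/1660 = 39.072 V; V_B = 230 × 540/1660 = 74.819 V; V_C = 230 × 126/1660 = 17.458 V.
P_out = V_A I_A + V_B I_B + V_C I_C = 39.072×4.58 + 74.819×2.46 + 17.458×3.18 = 178.95 + 184.06 + 55.516 = 418.52 W.
Ideal ⇒ P_in = P_out, so I_p = P_out/V_p = 418.52/230 = 1.82 A.

I_p ≈ 1.82 A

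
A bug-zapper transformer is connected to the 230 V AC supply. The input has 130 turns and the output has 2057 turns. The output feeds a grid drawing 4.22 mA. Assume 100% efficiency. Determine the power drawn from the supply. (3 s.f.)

P ≈ 15.4 W

I_in = I_out × N_out/N_in = 0.00422 × 2057/130 = 0.066773 A.
P = V_in I_in = 230 × 0.066773 = 15.4 W.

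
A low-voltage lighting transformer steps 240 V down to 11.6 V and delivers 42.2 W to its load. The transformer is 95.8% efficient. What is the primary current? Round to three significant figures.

P_in = P_out/η = 42.2/0.958 = 44.050 W.
I_p = P_in/V_p = 44.050/240 = 0.184 A.

I_p ≈ 0.184 A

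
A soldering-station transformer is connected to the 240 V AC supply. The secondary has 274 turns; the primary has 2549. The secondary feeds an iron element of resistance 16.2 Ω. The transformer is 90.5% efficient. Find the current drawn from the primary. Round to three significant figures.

V_s = 240 × 274/2549 = 25.798 V.
I_s = V_s/R = 25.798/16.2 = 1.5925 A.
P_out = V_s I_s = 25.798 × 1.5925 = 41.084 W.
P_in = P_out/η = 41.084/0.905 = 45.396 W.
I_p = P_in/V_p = 45.396/240 = 0.189 A.

I_p ≈ 0.189 A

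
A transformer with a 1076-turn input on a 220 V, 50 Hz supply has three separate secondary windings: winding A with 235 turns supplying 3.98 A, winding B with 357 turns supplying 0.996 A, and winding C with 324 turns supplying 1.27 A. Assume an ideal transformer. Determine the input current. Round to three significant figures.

I_in ≈ 1.58 A

V_A = 220 × 235/1076 = 48.048 V; V_B = 220 × 357/1076 = 72.993 V; V_C = 220 × 324/1076 = 66.245 V.
P_out = V_A I_A + V_B I_B + V_C I_C = 48.048×3.98 + 72.993×0.996 + 66.245×1.27 = 191.23 + 72.701 + 84.132 = 348.06 W.
Ideal ⇒ P_in = P_out, so I_in = P_out/V_in = 348.06/220 = 1.58 A.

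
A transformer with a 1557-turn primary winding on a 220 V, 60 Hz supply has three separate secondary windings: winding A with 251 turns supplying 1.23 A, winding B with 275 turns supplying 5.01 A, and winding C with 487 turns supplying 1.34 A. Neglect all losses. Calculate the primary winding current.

V_A = 220 × 251/1557 = 35.466 V; V_B = 220 × 275/1557 = 38.857 V; V_C = 220 × 487/1557 = 68.812 V.
P_out = V_A I_A + V_B I_B + V_C I_C = 35.466×1.23 + 38.857×5.01 + 68.812×1.34 = 43.623 + 194.67 + 92.208 = 330.50 W.
Ideal ⇒ P_in = P_out, so I_p = P_out/V_p = 330.50/220 = 1.50 A.

I_p ≈ 1.50 A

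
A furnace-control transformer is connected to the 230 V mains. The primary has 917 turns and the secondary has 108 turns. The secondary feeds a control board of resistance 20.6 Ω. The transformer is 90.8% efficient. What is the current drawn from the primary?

I_p ≈ 0.171 A

V_s = 230 × 108/917 = 27.088 V.
I_s = V_s/R = 27.088/20.6 = 1.3150 A.
P_out = V_s I_s = 27.088 × 1.3150 = 35.620 W.
P_in = P_out/η = 35.620/0.908 = 39.229 W.
I_p = P_in/V_p = 39.229/230 = 0.171 A.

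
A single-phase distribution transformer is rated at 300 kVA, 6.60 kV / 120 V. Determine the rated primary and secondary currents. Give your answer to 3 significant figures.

I_p ≈ 45.5 A, I_s ≈ 2500 A

I_p = S/V_p = 300000/6600 = 45.5 A.
I_s = S/V_s = 300000/120 = 2500 A.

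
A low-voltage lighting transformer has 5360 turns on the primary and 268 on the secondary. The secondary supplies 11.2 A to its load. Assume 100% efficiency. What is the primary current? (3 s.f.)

I_p ≈ 0.560 A

For an ideal transformer I_p/I_s = N_s/N_p, so I_p = 11.2 × 268/5360 = 0.560 A.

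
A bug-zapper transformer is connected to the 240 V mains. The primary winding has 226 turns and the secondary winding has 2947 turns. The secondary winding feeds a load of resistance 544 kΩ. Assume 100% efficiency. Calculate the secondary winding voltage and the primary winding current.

V_s = V_p × N_s/N_p = 240 × 2947/226 = 3129.6 V.
I_s = V_s/R = 3129.6/544000 = 0.0057529 A.
I_p = I_s × N_s/N_p = 0.0057529 × 2947/226 = 0.0750 A.

V_s ≈ 3130 V, I_p ≈ 0.0750 A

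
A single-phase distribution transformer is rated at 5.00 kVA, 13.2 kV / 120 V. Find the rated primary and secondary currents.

I_p = S/V_p = 5000/13200 = 0.379 A.
I_s = S/V_s = 5000/120 = 41.7 A.

I_p ≈ 0.379 A, I_s ≈ 41.7 A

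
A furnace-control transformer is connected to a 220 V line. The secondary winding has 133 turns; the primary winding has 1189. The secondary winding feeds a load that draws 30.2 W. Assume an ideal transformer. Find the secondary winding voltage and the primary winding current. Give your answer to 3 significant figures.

V_s = V_p × N_s/N_p = 220 × 133/1189 = 24.609 V.
I_s = P/V_s = 30.2/24.609 = 1.2272 A.
I_p = I_s × N_s/N_p = 1.2272 × 133/1189 = 0.137 A.

V_s ≈ 24.6 V, I_p ≈ 0.137 A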